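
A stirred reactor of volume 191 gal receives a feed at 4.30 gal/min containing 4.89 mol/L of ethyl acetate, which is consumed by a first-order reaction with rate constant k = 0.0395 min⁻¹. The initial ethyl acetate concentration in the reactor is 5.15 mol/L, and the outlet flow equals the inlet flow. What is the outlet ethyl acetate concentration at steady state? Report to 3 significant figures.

1.78 mol/L

Accumulation = in − out − consumed: V dC/dt = Q C_in − Q C − k V C.
Steady state (dC/dt = 0): C_ss = Q C_in/(Q + kV) = C_in/(1 + kV/Q).
C_ss = 4.30·4.89/(4.30 + 0.0395·191) = 21.027/11.845 = 1.7753 mol/L.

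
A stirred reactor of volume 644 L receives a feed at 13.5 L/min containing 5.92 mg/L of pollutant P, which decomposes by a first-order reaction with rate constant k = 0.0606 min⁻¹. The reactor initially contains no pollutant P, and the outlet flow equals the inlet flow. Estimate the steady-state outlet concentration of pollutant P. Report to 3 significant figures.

1.52 mg/L

V dC/dt = Q(C_in − C) − k V C.
Steady state (dC/dt = 0): C_ss = Q C_in/(Q + kV) = C_in/(1 + kV/Q).
C_ss = 13.5·5.92/(13.5 + 0.0606·644) = 79.920/52.526 = 1.5215 mg/L.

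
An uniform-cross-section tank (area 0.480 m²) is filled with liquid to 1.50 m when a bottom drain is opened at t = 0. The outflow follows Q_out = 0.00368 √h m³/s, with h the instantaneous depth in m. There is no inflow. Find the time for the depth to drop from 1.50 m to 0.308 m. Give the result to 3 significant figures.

With no inflow, A dh/dt = −0.00368 √h.
Separate and integrate: 2(√h − √h₀) = −(0.00368/A) t.
t = 2A(√h₀ − √h)/0.00368 = 2·0.480·(√1.50 − √0.308)/0.00368
  = 0.96000 × (1.2247 − 0.55498) / 0.00368 = 174.72 s.

175 s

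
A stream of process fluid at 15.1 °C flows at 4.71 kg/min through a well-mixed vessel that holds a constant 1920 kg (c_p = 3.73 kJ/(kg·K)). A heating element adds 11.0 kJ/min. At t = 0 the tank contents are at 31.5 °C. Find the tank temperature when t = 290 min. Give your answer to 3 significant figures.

Heat balance on the well-mixed liquid: M c_p dT/dt = ṁ c_p (T_in − T) + 11.0.
τ = M/ṁ = 407.64 min; T_ss = T_in + Q̇/(ṁ c_p) = 15.1 + 11.0/(4.71·3.73) = 15.726 °C.
Solution: T(t) = T_ss + (T₀ − T_ss) e^(−t/τ).
T(290) = 15.726 + (15.774)·e^(−290/407.64) = 15.726 + (15.774)·0.49095 = 23.470 °C.

23.5 °C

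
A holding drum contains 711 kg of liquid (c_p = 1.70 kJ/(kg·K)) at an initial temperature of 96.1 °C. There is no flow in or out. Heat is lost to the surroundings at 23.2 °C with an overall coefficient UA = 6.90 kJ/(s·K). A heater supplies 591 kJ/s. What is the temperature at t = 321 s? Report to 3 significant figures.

107 °C

First-law balance (no shaft work): M c_p dT/dt = −UA(T − T_amb) + Q̇.
dT/dt = (T_ss − T)/τ with T_ss = T_amb + Q̇/UA = 23.2 + 591/6.90 = 108.85 °C, τ = M c_p/UA = 711·1.70/6.90 = 175.17 s.
Solution: T(t) = T_ss + (T₀ − T_ss) e^(−t/τ).
T(321) = 108.85 + (-12.752)·0.16002 = 106.81 °C.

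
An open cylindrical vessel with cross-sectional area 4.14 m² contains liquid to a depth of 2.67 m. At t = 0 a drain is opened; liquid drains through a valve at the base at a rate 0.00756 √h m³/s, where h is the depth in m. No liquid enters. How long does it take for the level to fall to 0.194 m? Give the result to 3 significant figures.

Volume balance on the tank: A dh/dt = −0.00756 √h.
Separate and integrate: 2(√h − √h₀) = −(0.00756/A) t.
t = 2A(√h₀ − √h)/0.00756 = 2·4.14·(√2.67 − √0.194)/0.00756
  = 8.2800 × (1.6340 − 0.44045) / 0.00756 = 1307.2 s.

1310 s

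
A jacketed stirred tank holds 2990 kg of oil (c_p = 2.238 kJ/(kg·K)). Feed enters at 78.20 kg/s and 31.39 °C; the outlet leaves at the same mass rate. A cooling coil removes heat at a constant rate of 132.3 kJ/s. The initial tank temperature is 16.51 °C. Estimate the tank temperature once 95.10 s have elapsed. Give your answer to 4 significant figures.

29.46 °C

First-law balance (no shaft work): M c_p dT/dt = ṁ c_p (T_in − T) − 132.3.
τ = M/ṁ = 38.2353 s; T_ss = T_in − Q̇/(ṁ c_p) = 31.39 − 132.3/(78.20·2.238) = 30.6341 °C.
Integrating: T(t) = T_ss + (T₀ − T_ss) e^(−t/τ).
T(95.10) = 30.6341 + (-14.1241)·e^(−95.10/38.2353) = 30.6341 + (-14.1241)·0.0831399 = 29.4598 °C.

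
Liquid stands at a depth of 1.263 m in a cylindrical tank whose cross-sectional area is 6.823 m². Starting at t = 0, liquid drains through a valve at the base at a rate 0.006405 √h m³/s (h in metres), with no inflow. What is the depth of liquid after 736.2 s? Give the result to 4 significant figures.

With no inflow, A dh/dt = −0.006405 √h.
This is separable: 2 d(√h)/dt = −0.006405/A, so √h = √h₀ − (0.006405/(2A)) t.
√h = √1.263 − 0.006405·736.2/(2·6.823) = 1.12383 − 0.345549 = 0.778284.
h = 0.778284² = 0.605726 m.

0.6057 m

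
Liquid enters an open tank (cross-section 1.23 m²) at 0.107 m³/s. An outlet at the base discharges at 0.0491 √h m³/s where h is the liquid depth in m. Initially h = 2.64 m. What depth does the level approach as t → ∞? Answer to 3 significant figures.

A dh/dt = Q_in − 0.0491 √h. Steady state requires inflow = outflow:
Q_in = 0.0491 √h_ss ⇒ √h_ss = 0.107/0.0491 = 2.1792.
h_ss = 2.1792² = 4.7490 m. (Since h₀ = 2.64 m < h_ss, the level will rise toward this value.)

4.75 m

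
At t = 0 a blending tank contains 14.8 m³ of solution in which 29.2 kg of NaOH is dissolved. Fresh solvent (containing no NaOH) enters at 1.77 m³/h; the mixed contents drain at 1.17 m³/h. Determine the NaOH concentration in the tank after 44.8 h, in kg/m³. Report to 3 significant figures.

Let m(t) be the amount of NaOH. Volume: V(t) = V₀ + (Q_in − Q_out) t = 14.8 + 0.60000 t; V(44.8) = 41.680 m³.
Solute balance: dm/dt = 0 − Q_out C = −Q_out m/V(t).
dm/m = −Q_out dt/(V₀ + 0.60000 t); integrating gives ln(m/m₀) = −(Q_out/(Q_in−Q_out)) ln(V/V₀).
m = m₀ (V₀/V)^(Q_out/(Q_in−Q_out)) = 29.2 × (14.8/41.680)^(1.9500) = 3.8773 kg.
C = m/V = 3.8773/41.680 = 0.093026 kg/m³.

0.0930 kg/m³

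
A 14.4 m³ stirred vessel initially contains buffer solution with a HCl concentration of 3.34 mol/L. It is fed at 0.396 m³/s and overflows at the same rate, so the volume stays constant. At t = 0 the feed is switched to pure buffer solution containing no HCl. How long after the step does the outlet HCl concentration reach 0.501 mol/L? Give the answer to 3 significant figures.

69.0 s

Species balance on the tank: V dC/dt = Q(C_in − C), so τ = V/Q = 36.364 s.
C(t) = C_in + (C₀ − C_in) e^(−t/τ). Set C = 0.501 and solve for t:
e^(−t/τ) = (C − C_in)/(C₀ − C_in) = (0.501 − 0)/(3.34 − 0) = 0.15000
t = −τ ln(…) = 36.364 × 1.8971 = 68.986 s.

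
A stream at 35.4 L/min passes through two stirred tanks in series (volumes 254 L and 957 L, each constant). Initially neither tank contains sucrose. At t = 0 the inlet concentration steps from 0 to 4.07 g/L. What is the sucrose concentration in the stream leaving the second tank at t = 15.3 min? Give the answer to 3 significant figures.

Species balance on tank i: dCᵢ/dt = (Cᵢ₋₁ − Cᵢ)/τᵢ with τᵢ = Vᵢ/Q.
τ₁ = 254/35.4 = 7.1751 min; τ₂ = 957/35.4 = 27.034 min.
Solving the cascade with C₁(0)=C₂(0)=0 gives C₂(t) = C_in[1 − (τ₁ e^(−t/τ₁) − τ₂ e^(−t/τ₂))/(τ₁ − τ₂)].
At t = 15.3: e^(−t/τ₁) = 0.11856, e^(−t/τ₂) = 0.56782.
C₂ = 4.07·[1 − (7.1751·0.11856 − 27.034·0.56782)/(-19.859)] = 4.07·0.26986 = 1.0983 g/L.

1.10 g/L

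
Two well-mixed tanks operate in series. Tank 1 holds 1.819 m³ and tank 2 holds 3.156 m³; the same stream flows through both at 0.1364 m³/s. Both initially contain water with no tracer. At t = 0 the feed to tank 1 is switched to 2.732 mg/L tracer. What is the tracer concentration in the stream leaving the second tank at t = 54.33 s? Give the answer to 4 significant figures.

Time constants: τᵢ = Vᵢ/Q for each well-mixed tank.
τ₁ = 1.819/0.1364 = 13.3358 s; τ₂ = 3.156/0.1364 = 23.1378 s.
Solving the cascade with C₁(0)=C₂(0)=0 gives C₂(t) = C_in[1 − (τ₁ e^(−t/τ₁) − τ₂ e^(−t/τ₂))/(τ₁ − τ₂)].
At t = 54.33: e^(−t/τ₁) = 0.0170092, e^(−t/τ₂) = 0.0955503.
C₂ = 2.732·[1 − (13.3358·0.0170092 − 23.1378·0.0955503)/(-9.80205)] = 2.732·0.797594 = 2.17903 mg/L.

2.179 mg/L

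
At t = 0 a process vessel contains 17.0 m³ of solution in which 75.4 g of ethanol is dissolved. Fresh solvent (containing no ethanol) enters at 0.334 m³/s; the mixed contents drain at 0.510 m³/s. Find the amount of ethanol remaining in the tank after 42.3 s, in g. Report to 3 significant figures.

14.2 g

Let m(t) be the amount of ethanol. Volume: V(t) = V₀ + (Q_in − Q_out) t = 17.0 − 0.17600 t; V(42.3) = 9.5552 m³.
Solute balance: dm/dt = 0 − Q_out C = −Q_out m/V(t).
dm/m = −Q_out dt/(V₀ − 0.17600 t); integrating gives ln(m/m₀) = −(Q_out/(Q_in−Q_out)) ln(V/V₀).
m = m₀ (V₀/V)^(Q_out/(Q_in−Q_out)) = 75.4 × (17.0/9.5552)^(-2.8977) = 14.201 g.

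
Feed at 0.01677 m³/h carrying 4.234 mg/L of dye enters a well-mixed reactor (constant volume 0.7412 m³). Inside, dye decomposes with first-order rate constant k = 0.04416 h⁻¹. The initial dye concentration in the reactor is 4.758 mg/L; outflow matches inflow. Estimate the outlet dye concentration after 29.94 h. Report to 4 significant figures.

1.884 mg/L

Species balance: V dC/dt = Q C_in − Q C − k V C.
This is linear with rate a = Q/V + k = 0.0667855 h⁻¹.
C_ss = Q C_in/(Q + kV) = 1.43439 mg/L; C(t) = C_ss + (C₀ − C_ss) e^(−a t).
C(29.94) = 1.43439 + (3.32361)·e^(−0.0667855·29.94) = 1.43439 + (3.32361)·0.135395 = 1.88439 mg/L.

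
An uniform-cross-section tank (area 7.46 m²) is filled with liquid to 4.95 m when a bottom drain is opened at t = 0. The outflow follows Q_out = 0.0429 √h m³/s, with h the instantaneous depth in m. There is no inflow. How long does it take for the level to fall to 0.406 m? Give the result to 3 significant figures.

552 s

Volume balance on the tank: A dh/dt = −0.0429 √h.
This is separable: 2 d(√h)/dt = −0.0429/A, so √h = √h₀ − (0.0429/(2A)) t.
t = 2A(√h₀ − √h)/0.0429 = 2·7.46·(√4.95 − √0.406)/0.0429
  = 14.920 × (2.2249 − 0.63718) / 0.0429 = 552.17 s.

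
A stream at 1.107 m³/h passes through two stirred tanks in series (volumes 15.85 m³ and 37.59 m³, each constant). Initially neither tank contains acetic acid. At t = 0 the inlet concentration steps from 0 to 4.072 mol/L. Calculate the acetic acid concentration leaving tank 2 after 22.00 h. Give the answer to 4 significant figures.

Time constants: τᵢ = Vᵢ/Q for each well-mixed tank.
τ₁ = 15.85/1.107 = 14.3180 h; τ₂ = 37.59/1.107 = 33.9566 h.
Tank 1: C₁ = C_in(1 − e^(−t/τ₁)). Tank 2 (τ₁ ≠ τ₂): C₂ = C_in[1 − (τ₁ e^(−t/τ₁) − τ₂ e^(−t/τ₂))/(τ₁ − τ₂)].
At t = 22.00: e^(−t/τ₁) = 0.215126, e^(−t/τ₂) = 0.523151.
C₂ = 4.072·[1 − (14.3180·0.215126 − 33.9566·0.523151)/(-19.6387)] = 4.072·0.252277 = 1.02727 mol/L.

1.027 mol/L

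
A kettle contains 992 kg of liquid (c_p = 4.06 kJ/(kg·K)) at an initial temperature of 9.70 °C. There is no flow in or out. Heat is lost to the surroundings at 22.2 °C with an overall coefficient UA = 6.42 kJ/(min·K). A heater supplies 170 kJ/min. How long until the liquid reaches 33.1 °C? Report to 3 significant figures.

575 min

Heat balance on the well-mixed liquid: M c_p dT/dt = −UA(T − T_amb) + Q̇.
τ = M c_p/UA = 627.34 min; T_ss = T_amb + Q̇/UA = 22.2 + 170/6.42 = 48.680 °C.
T(t) = T_ss + (T₀ − T_ss)e^(−t/τ); set T = 33.1:
t = −τ ln[(T − T_ss)/(T₀ − T_ss)] = −627.34 · ln(0.39969) = 575.31 min.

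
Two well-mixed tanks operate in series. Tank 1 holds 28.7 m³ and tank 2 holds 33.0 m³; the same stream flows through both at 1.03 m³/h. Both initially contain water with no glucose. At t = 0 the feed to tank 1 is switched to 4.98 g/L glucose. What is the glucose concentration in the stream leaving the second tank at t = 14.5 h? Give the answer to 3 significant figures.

0.427 g/L

Each tank obeys Vᵢ dCᵢ/dt = Q(Cᵢ₋₁ − Cᵢ), so τᵢ = Vᵢ/Q.
τ₁ = 28.7/1.03 = 27.864 h; τ₂ = 33.0/1.03 = 32.039 h.
Tank 1: C₁ = C_in(1 − e^(−t/τ₁)). Tank 2 (τ₁ ≠ τ₂): C₂ = C_in[1 − (τ₁ e^(−t/τ₁) − τ₂ e^(−t/τ₂))/(τ₁ − τ₂)].
At t = 14.5: e^(−t/τ₁) = 0.59429, e^(−t/τ₂) = 0.63599.
C₂ = 4.98·[1 − (27.864·0.59429 − 32.039·0.63599)/(-4.1748)] = 4.98·0.085721 = 0.42689 g/L.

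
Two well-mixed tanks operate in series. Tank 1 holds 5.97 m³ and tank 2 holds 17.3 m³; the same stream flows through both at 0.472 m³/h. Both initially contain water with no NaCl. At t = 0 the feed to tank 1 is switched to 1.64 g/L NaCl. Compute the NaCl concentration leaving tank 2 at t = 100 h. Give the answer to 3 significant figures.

Species balance on tank i: dCᵢ/dt = (Cᵢ₋₁ − Cᵢ)/τᵢ with τᵢ = Vᵢ/Q.
τ₁ = 5.97/0.472 = 12.648 h; τ₂ = 17.3/0.472 = 36.653 h.
Solving the cascade with C₁(0)=C₂(0)=0 gives C₂(t) = C_in[1 − (τ₁ e^(−t/τ₁) − τ₂ e^(−t/τ₂))/(τ₁ − τ₂)].
At t = 100: e^(−t/τ₁) = 0.00036845, e^(−t/τ₂) = 0.065329.
C₂ = 1.64·[1 − (12.648·0.00036845 − 36.653·0.065329)/(-24.004)] = 1.64·0.90044 = 1.4767 g/L.

1.48 g/L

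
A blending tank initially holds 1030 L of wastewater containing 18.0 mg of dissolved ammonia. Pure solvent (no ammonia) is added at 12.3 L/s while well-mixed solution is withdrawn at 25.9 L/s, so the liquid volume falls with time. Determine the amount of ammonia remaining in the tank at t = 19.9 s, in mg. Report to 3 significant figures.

Let m(t) be the amount of ammonia. Volume: V(t) = V₀ + (Q_in − Q_out) t = 1030 − 13.600 t; V(19.9) = 759.36 L.
Solute balance: dm/dt = 0 − Q_out C = −Q_out m/V(t).
dm/m = −Q_out dt/(V₀ − 13.600 t); integrating gives ln(m/m₀) = −(Q_out/(Q_in−Q_out)) ln(V/V₀).
m = m₀ (V₀/V)^(Q_out/(Q_in−Q_out)) = 18.0 × (1030/759.36)^(-1.9044) = 10.073 mg.

10.1 mg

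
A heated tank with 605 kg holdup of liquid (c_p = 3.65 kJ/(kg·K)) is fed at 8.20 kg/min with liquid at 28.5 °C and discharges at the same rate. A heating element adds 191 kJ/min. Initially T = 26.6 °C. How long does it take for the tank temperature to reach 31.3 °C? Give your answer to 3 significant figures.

Heat balance on the well-mixed liquid: M c_p dT/dt = ṁ c_p (T_in − T) + 191.
τ = M/ṁ = 73.780 min; T_ss = T_in + Q̇/(ṁ c_p) = 34.882 °C.
T(t) = T_ss + (T₀ − T_ss) e^(−t/τ). Set T = 31.3:
e^(−t/τ) = (31.3 − 34.882)/(26.6 − 34.882) = 0.43247
t = −73.780 · ln(0.43247) = 61.845 min.

61.8 min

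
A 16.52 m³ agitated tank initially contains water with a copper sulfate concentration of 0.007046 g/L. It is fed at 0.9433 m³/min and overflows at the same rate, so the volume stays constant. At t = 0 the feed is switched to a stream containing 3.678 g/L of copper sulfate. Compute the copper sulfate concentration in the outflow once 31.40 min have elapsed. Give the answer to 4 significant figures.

3.067 g/L

Accumulation = in − out for the solute gives V dC/dt = Q(C_in − C).
Time constant τ = V/Q = 16.52/0.9433 = 17.5130 min.
C approaches C_in exponentially: C(t) = C_in + (C₀ − C_in) e^(−t/τ).
C(31.40) = 3.678 + (0.007046 − 3.678)·e^(−31.40/17.5130) = 3.678 + (-3.67095)·0.166467 = 3.06691 g/L.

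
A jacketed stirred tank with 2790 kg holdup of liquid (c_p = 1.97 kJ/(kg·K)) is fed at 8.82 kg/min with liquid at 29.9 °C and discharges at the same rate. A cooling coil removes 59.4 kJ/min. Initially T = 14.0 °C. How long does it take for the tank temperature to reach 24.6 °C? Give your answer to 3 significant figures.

M c_p dT/dt = ṁ c_p (T_in − T) − Q̇.
τ = M/ṁ = 316.33 min; T_ss = T_in − Q̇/(ṁ c_p) = 26.481 °C.
T(t) = T_ss + (T₀ − T_ss) e^(−t/τ). Set T = 24.6:
e^(−t/τ) = (24.6 − 26.481)/(14.0 − 26.481) = 0.15073
t = −316.33 · ln(0.15073) = 598.56 min.

599 min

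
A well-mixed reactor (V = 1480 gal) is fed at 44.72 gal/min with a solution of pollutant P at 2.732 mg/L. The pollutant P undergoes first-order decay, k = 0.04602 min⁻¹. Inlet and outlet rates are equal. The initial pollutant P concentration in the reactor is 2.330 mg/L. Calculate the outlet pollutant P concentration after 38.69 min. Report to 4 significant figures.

1.148 mg/L

Species balance: V dC/dt = Q C_in − Q C − k V C.
dC/dt = (Q/V) C_in − (Q/V + k) C; effective rate a = Q/V + k = 0.0302162 + 0.04602 = 0.0762362 min⁻¹.
C_ss = Q C_in/(Q + kV) = 1.08283 mg/L; C(t) = C_ss + (C₀ − C_ss) e^(−a t).
C(38.69) = 1.08283 + (1.24717)·e^(−0.0762362·38.69) = 1.08283 + (1.24717)·0.0523617 = 1.14813 mg/L.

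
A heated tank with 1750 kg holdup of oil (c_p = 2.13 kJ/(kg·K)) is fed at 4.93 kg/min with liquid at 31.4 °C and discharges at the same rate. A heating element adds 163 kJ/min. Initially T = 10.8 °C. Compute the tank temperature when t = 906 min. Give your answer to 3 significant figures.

44.1 °C

Energy balance: M c_p dT/dt = ṁ c_p (T_in − T) + 163.
τ = M/ṁ = 354.97 min; T_ss = T_in + Q̇/(ṁ c_p) = 31.4 + 163/(4.93·2.13) = 46.922 °C.
This is linear first-order; T(t) = T_ss + (T₀ − T_ss) e^(−t/τ).
T(906) = 46.922 + (-36.122)·e^(−906/354.97) = 46.922 + (-36.122)·0.077900 = 44.109 °C.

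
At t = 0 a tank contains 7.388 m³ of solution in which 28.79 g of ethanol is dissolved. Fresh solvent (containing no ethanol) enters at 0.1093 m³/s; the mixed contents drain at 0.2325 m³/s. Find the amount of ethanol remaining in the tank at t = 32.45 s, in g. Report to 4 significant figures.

Total volume: dV/dt = Q_in − Q_out = -0.123200 m³/s, so V(t) = 7.388 − 0.123200 t and V(32.45) = 3.39016 m³.
No ethanol enters, so dm/dt = −Q_out · (m/V).
dm/m = −Q_out dt/(V₀ − 0.123200 t); integrating gives ln(m/m₀) = −(Q_out/(Q_in−Q_out)) ln(V/V₀).
m = m₀ (V₀/V)^(Q_out/(Q_in−Q_out)) = 28.79 × (7.388/3.39016)^(-1.88718) = 6.61908 g.

6.619 g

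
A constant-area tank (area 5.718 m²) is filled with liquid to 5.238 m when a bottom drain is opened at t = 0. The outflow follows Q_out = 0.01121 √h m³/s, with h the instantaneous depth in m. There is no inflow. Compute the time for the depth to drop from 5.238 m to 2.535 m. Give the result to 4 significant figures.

710.5 s

A dh/dt = −Q_out = −0.01121 √h.
This is separable: 2 d(√h)/dt = −0.01121/A, so √h = √h₀ − (0.01121/(2A)) t.
t = 2A(√h₀ − √h)/0.01121 = 2·5.718·(√5.238 − √2.535)/0.01121
  = 11.4360 × (2.28867 − 1.59217) / 0.01121 = 710.541 s.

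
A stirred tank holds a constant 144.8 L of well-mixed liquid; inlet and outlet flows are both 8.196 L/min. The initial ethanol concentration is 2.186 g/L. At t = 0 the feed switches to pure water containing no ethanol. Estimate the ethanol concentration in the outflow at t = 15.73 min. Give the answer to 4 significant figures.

Mass balance on the solute (V constant): V dC/dt = Q(C_in − C).
So dC/dt = (C_in − C)/τ with τ = V/Q = 144.8/8.196 = 17.6672 min.
This is linear first-order; C(t) = C_in + (C₀ − C_in) e^(−t/τ).
C(15.73) = 0 + (2.186 − 0)·e^(−15.73/17.6672) = 0 + (2.18600)·0.410511 = 0.897377 g/L.

0.8974 g/L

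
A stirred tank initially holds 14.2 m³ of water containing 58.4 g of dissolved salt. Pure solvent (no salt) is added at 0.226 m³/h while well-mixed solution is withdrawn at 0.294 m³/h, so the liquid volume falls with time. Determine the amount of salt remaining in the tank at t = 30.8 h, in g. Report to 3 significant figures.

Let m(t) be the amount of salt. Volume: V(t) = V₀ + (Q_in − Q_out) t = 14.2 − 0.068000 t; V(30.8) = 12.106 m³.
Solute balance: dm/dt = 0 − Q_out C = −Q_out m/V(t).
dm/m = −Q_out dt/(V₀ − 0.068000 t); integrating gives ln(m/m₀) = −(Q_out/(Q_in−Q_out)) ln(V/V₀).
m = m₀ (V₀/V)^(Q_out/(Q_in−Q_out)) = 58.4 × (14.2/12.106)^(-4.3235) = 29.294 g.

29.3 g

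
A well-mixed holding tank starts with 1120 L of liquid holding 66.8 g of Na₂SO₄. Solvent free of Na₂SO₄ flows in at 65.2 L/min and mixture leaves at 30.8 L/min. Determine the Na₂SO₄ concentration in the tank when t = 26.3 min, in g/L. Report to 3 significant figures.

0.0194 g/L

Let m(t) be the amount of Na₂SO₄. Volume: V(t) = V₀ + (Q_in − Q_out) t = 1120 + 34.400 t; V(26.3) = 2024.7 L.
No Na₂SO₄ enters, so dm/dt = −Q_out · (m/V).
dm/m = −Q_out dt/(V₀ + 34.400 t); integrating gives ln(m/m₀) = −(Q_out/(Q_in−Q_out)) ln(V/V₀).
m = m₀ (V₀/V)^(Q_out/(Q_in−Q_out)) = 66.8 × (1120/2024.7)^(0.89535) = 39.313 g.
C = m/V = 39.313/2024.7 = 0.019417 g/L.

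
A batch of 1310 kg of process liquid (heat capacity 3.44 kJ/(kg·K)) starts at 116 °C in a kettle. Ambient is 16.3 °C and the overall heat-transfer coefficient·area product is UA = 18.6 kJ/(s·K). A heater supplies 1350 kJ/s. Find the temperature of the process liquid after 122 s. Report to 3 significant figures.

105 °C

Unsteady energy balance on the tank contents: M c_p dT/dt = −UA(T − T_amb) + Q̇.
dT/dt = (T_ss − T)/τ with T_ss = T_amb + Q̇/UA = 16.3 + 1350/18.6 = 88.881 °C, τ = M c_p/UA = 1310·3.44/18.6 = 242.28 s.
Solution: T(t) = T_ss + (T₀ − T_ss) e^(−t/τ).
T(122) = 88.881 + (27.119)·0.60438 = 105.27 °C.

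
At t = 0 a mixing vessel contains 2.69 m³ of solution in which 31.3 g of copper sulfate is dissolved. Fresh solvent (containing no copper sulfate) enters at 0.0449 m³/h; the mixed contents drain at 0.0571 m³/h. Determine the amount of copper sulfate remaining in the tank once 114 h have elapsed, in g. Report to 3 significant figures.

1.04 g

Total volume: dV/dt = Q_in − Q_out = -0.012200 m³/h, so V(t) = 2.69 − 0.012200 t and V(114) = 1.2992 m³.
No copper sulfate enters, so dm/dt = −Q_out · (m/V).
dm/m = −Q_out dt/(V₀ − 0.012200 t); integrating gives ln(m/m₀) = −(Q_out/(Q_in−Q_out)) ln(V/V₀).
m = m₀ (V₀/V)^(Q_out/(Q_in−Q_out)) = 31.3 × (2.69/1.2992)^(-4.6803) = 1.0380 g.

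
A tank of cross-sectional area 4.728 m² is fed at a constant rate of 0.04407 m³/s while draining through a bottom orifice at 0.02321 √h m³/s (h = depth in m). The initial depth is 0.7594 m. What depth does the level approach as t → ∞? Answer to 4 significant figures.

Level balance: A dh/dt = 0.04407 − 0.02321 √h. Setting dh/dt = 0:
Q_in = 0.02321 √h_ss ⇒ √h_ss = 0.04407/0.02321 = 1.89875.
h_ss = 1.89875² = 3.60525 m. (Since h₀ = 0.7594 m < h_ss, the level will rise toward this value.)

3.605 m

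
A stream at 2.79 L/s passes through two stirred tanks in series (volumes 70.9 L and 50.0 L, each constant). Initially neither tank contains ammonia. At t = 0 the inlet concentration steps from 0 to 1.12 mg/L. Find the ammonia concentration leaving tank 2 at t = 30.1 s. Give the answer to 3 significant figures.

Species balance on tank i: dCᵢ/dt = (Cᵢ₋₁ − Cᵢ)/τᵢ with τᵢ = Vᵢ/Q.
τ₁ = 70.9/2.79 = 25.412 s; τ₂ = 50.0/2.79 = 17.921 s.
Tank 1: C₁ = C_in(1 − e^(−t/τ₁)). Tank 2 (τ₁ ≠ τ₂): C₂ = C_in[1 − (τ₁ e^(−t/τ₁) − τ₂ e^(−t/τ₂))/(τ₁ − τ₂)].
At t = 30.1: e^(−t/τ₁) = 0.30591, e^(−t/τ₂) = 0.18645.
C₂ = 1.12·[1 − (25.412·0.30591 − 17.921·0.18645)/(7.4910)] = 1.12·0.40831 = 0.45731 mg/L.

0.457 mg/L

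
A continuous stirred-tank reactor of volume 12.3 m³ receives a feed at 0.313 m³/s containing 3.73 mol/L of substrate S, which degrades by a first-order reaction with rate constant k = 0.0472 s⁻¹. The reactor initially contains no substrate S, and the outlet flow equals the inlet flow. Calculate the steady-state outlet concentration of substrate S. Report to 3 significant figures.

1.31 mol/L

Accumulation = in − out − consumed: V dC/dt = Q C_in − Q C − k V C.
Steady state (dC/dt = 0): C_ss = Q C_in/(Q + kV) = C_in/(1 + kV/Q).
C_ss = 0.313·3.73/(0.313 + 0.0472·12.3) = 1.1675/0.89356 = 1.3066 mol/L.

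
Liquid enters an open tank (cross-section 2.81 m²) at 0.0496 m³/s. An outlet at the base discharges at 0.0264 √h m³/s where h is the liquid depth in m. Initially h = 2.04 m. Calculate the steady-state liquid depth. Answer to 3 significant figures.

Accumulation of liquid (constant cross-section A): A dh/dt = Q_in − 0.0264 √h. At steady state dh/dt = 0:
Q_in = 0.0264 √h_ss ⇒ √h_ss = 0.0496/0.0264 = 1.8788.
h_ss = 1.8788² = 3.5298 m. (Since h₀ = 2.04 m < h_ss, the level will rise toward this value.)

3.53 m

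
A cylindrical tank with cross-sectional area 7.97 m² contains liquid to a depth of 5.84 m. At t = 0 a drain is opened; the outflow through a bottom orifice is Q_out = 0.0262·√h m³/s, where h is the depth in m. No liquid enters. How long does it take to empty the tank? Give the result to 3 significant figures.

Unsteady balance on liquid volume: A dh/dt = −0.0262 √h.
∫ h^(−1/2) dh = −(0.0262/A) ∫ dt, giving 2√h = 2√h₀ − (0.0262/A) t.
Set h = 0: 2√h₀ = (0.0262/A) t_empty ⇒ t_empty = 2A√h₀/0.0262.
t_empty = 2·7.97·√5.84/0.0262 = 15.940·2.4166/0.0262 = 1470.3 s.

1470 s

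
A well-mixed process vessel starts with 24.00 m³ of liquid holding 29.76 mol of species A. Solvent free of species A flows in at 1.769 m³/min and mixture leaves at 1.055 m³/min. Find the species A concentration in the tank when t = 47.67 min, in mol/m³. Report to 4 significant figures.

Total volume: dV/dt = Q_in − Q_out = 0.714000 m³/min, so V(t) = 24.00 + 0.714000 t and V(47.67) = 58.0364 m³.
Solute balance: dm/dt = 0 − Q_out C = −Q_out m/V(t).
Separate: dm/m = −Q_out dt/V(t) ⇒ ln(m/m₀) = −(Q_out/(Q_in−Q_out)) ln(V/V₀).
m = m₀ (V₀/V)^(Q_out/(Q_in−Q_out)) = 29.76 × (24.00/58.0364)^(1.47759) = 8.07222 mol.
C = m/V = 8.07222/58.0364 = 0.139089 mol/m³.

0.1391 mol/m³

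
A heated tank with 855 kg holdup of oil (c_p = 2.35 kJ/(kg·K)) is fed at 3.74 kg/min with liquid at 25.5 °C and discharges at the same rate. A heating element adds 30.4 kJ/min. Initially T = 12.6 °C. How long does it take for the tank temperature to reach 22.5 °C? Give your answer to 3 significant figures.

212 min

Heat balance on the well-mixed liquid: M c_p dT/dt = ṁ c_p (T_in − T) + 30.4.
τ = M/ṁ = 228.61 min; T_ss = T_in + Q̇/(ṁ c_p) = 28.959 °C.
T(t) = T_ss + (T₀ − T_ss) e^(−t/τ). Set T = 22.5:
e^(−t/τ) = (22.5 − 28.959)/(12.6 − 28.959) = 0.39482
t = −228.61 · ln(0.39482) = 212.45 min.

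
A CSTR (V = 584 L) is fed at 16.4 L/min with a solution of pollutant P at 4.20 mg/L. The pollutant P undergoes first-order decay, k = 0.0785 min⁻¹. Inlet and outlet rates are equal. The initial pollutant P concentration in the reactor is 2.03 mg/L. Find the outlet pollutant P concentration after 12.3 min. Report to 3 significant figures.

1.36 mg/L

V dC/dt = Q(C_in − C) − k V C.
dC/dt = (Q/V) C_in − (Q/V + k) C; effective rate a = Q/V + k = 0.028082 + 0.0785 = 0.10658 min⁻¹.
C_ss = Q C_in/(Q + kV) = 1.1066 mg/L; C(t) = C_ss + (C₀ − C_ss) e^(−a t).
C(12.3) = 1.1066 + (0.92339)·e^(−0.10658·12.3) = 1.1066 + (0.92339)·0.26956 = 1.3555 mg/L.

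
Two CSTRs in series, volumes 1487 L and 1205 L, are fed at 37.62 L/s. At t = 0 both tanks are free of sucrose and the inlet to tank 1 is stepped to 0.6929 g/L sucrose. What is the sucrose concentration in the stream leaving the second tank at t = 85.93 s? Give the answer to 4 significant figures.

0.4798 g/L

Species balance on tank i: dCᵢ/dt = (Cᵢ₋₁ − Cᵢ)/τᵢ with τᵢ = Vᵢ/Q.
τ₁ = 1487/37.62 = 39.5268 s; τ₂ = 1205/37.62 = 32.0308 s.
Solving the cascade with C₁(0)=C₂(0)=0 gives C₂(t) = C_in[1 − (τ₁ e^(−t/τ₁) − τ₂ e^(−t/τ₂))/(τ₁ − τ₂)].
At t = 85.93: e^(−t/τ₁) = 0.113726, e^(−t/τ₂) = 0.0683764.
C₂ = 0.6929·[1 − (39.5268·0.113726 − 32.0308·0.0683764)/(7.49601)] = 0.6929·0.692494 = 0.479829 g/L.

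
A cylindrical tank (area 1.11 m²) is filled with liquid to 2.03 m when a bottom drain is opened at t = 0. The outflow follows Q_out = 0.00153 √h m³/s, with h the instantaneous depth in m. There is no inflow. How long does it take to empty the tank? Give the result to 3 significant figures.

Mass balance (ρ constant): A dh/dt = −0.00153 √h.
Separate and integrate: 2(√h − √h₀) = −(0.00153/A) t.
Tank is empty when √h = 0: t_empty = 2A√h₀/0.00153.
t_empty = 2·1.11·√2.03/0.00153 = 2.2200·1.4248/0.00153 = 2067.3 s.

2070 s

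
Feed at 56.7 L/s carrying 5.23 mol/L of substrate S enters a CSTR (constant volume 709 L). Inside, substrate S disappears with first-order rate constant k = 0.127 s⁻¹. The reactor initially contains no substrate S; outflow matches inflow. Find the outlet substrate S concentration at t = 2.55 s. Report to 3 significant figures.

Accumulation = in − out − consumed: V dC/dt = Q C_in − Q C − k V C.
This is linear with rate a = Q/V + k = 0.20697 s⁻¹.
C_ss = Q C_in/(Q + kV) = 2.0208 mol/L; C(t) = C_ss + (C₀ − C_ss) e^(−a t).
C(2.55) = 2.0208 + (-2.0208)·e^(−0.20697·2.55) = 2.0208 + (-2.0208)·0.58991 = 0.82871 mol/L.

0.829 mol/L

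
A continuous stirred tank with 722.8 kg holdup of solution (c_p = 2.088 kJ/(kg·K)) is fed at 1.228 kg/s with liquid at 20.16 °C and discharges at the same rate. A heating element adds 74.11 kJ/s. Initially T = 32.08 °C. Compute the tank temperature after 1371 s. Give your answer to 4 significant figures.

47.41 °C

Unsteady energy balance on the tank contents: M c_p dT/dt = ṁ c_p (T_in − T) + 74.11.
τ = M/ṁ = 588.599 s; T_ss = T_in + Q̇/(ṁ c_p) = 20.16 + 74.11/(1.228·2.088) = 49.0633 °C.
Solution: T(t) = T_ss + (T₀ − T_ss) e^(−t/τ).
T(1371) = 49.0633 + (-16.9833)·e^(−1371/588.599) = 49.0633 + (-16.9833)·0.0973679 = 47.4097 °C.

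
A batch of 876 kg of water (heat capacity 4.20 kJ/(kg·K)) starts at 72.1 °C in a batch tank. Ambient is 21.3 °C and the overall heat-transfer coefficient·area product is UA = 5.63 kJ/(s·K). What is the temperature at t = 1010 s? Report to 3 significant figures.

32.1 °C

M c_p dT/dt = −UA(T − T_amb).
dT/dt = (T_ss − T)/τ with T_ss = T_amb = 21.300 °C, τ = M c_p/UA = 876·4.20/5.63 = 653.50 s.
This is linear first-order; T(t) = T_ss + (T₀ − T_ss) e^(−t/τ).
T(1010) = 21.300 + (50.800)·0.21320 = 32.131 °C.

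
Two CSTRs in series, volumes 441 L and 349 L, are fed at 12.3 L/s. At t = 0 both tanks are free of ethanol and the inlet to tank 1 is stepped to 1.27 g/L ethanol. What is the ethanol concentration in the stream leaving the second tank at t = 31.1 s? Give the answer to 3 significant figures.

0.323 g/L

Species balance on tank i: dCᵢ/dt = (Cᵢ₋₁ − Cᵢ)/τᵢ with τᵢ = Vᵢ/Q.
τ₁ = 441/12.3 = 35.854 s; τ₂ = 349/12.3 = 28.374 s.
Tank 1: C₁ = C_in(1 − e^(−t/τ₁)). Tank 2 (τ₁ ≠ τ₂): C₂ = C_in[1 − (τ₁ e^(−t/τ₁) − τ₂ e^(−t/τ₂))/(τ₁ − τ₂)].
At t = 31.1: e^(−t/τ₁) = 0.42004, e^(−t/τ₂) = 0.33418.
C₂ = 1.27·[1 − (35.854·0.42004 − 28.374·0.33418)/(7.4797)] = 1.27·0.25427 = 0.32293 g/L.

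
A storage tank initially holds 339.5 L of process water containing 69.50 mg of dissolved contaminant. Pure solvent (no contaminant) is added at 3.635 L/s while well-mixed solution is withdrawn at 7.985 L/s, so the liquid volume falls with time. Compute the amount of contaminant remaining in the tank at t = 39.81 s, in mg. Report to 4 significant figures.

Total volume: dV/dt = Q_in − Q_out = -4.35000 L/s, so V(t) = 339.5 − 4.35000 t and V(39.81) = 166.326 L.
Species balance (pure solvent in): dm/dt = −Q_out · m/V(t).
dm/m = −Q_out dt/(V₀ − 4.35000 t); integrating gives ln(m/m₀) = −(Q_out/(Q_in−Q_out)) ln(V/V₀).
m = m₀ (V₀/V)^(Q_out/(Q_in−Q_out)) = 69.50 × (339.5/166.326)^(-1.83563) = 18.7569 mg.

18.76 mg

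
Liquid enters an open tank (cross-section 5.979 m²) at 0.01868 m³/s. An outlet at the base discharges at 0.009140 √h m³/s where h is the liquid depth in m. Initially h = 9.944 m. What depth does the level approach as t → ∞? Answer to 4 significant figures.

4.177 m

A dh/dt = Q_in − 0.009140 √h. Steady state requires inflow = outflow:
Q_in = 0.009140 √h_ss ⇒ √h_ss = 0.01868/0.009140 = 2.04376.
h_ss = 2.04376² = 4.17697 m. (Since h₀ = 9.944 m > h_ss, the level will fall toward this value.)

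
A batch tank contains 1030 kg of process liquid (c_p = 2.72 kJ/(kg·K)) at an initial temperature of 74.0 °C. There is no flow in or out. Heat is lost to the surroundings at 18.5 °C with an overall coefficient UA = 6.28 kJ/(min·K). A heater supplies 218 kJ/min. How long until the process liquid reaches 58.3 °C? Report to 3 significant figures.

M c_p dT/dt = −UA(T − T_amb) + Q̇.
τ = M c_p/UA = 446.11 min; T_ss = T_amb + Q̇/UA = 18.5 + 218/6.28 = 53.213 °C.
T(t) = T_ss + (T₀ − T_ss)e^(−t/τ); set T = 58.3:
t = −τ ln[(T − T_ss)/(T₀ − T_ss)] = −446.11 · ln(0.24471) = 627.99 min.

628 min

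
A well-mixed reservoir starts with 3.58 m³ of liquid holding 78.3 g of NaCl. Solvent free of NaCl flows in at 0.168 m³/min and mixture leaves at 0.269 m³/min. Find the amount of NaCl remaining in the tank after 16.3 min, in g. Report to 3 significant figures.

Total volume: dV/dt = Q_in − Q_out = -0.10100 m³/min, so V(t) = 3.58 − 0.10100 t and V(16.3) = 1.9337 m³.
No NaCl enters, so dm/dt = −Q_out · (m/V).
Separate: dm/m = −Q_out dt/V(t) ⇒ ln(m/m₀) = −(Q_out/(Q_in−Q_out)) ln(V/V₀).
m = m₀ (V₀/V)^(Q_out/(Q_in−Q_out)) = 78.3 × (3.58/1.9337)^(-2.6634) = 15.182 g.

15.2 g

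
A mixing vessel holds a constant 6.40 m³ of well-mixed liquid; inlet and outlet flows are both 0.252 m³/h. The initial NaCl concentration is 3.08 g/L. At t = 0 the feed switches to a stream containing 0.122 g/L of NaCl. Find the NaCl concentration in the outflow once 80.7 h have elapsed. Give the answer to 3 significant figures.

0.245 g/L

Accumulation = in − out for the solute gives V dC/dt = Q(C_in − C).
Time constant τ = V/Q = 6.40/0.252 = 25.397 h.
Integrating: C(t) = C_in + (C₀ − C_in) e^(−t/τ).
C(80.7) = 0.122 + (3.08 − 0.122)·e^(−80.7/25.397) = 0.122 + (2.9580)·0.041687 = 0.24531 g/L.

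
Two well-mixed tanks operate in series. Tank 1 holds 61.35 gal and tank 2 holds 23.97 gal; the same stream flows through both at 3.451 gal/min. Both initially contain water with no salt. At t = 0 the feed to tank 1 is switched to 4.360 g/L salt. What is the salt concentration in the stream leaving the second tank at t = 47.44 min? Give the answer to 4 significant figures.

Species balance on tank i: dCᵢ/dt = (Cᵢ₋₁ − Cᵢ)/τᵢ with τᵢ = Vᵢ/Q.
τ₁ = 61.35/3.451 = 17.7775 min; τ₂ = 23.97/3.451 = 6.94581 min.
Solving the cascade with C₁(0)=C₂(0)=0 gives C₂(t) = C_in[1 − (τ₁ e^(−t/τ₁) − τ₂ e^(−t/τ₂))/(τ₁ − τ₂)].
At t = 47.44: e^(−t/τ₁) = 0.0693528, e^(−t/τ₂) = 0.00108084.
C₂ = 4.360·[1 − (17.7775·0.0693528 − 6.94581·0.00108084)/(10.8316)] = 4.360·0.886868 = 3.86674 g/L.

3.867 g/L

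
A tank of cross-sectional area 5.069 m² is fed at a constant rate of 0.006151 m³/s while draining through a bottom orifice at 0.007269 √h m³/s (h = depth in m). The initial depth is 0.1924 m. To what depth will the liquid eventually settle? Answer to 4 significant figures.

A dh/dt = Q_in − 0.007269 √h. Steady state requires inflow = outflow:
Q_in = 0.007269 √h_ss ⇒ √h_ss = 0.006151/0.007269 = 0.846196.
h_ss = 0.846196² = 0.716048 m. (Since h₀ = 0.1924 m < h_ss, the level will rise toward this value.)

0.7160 m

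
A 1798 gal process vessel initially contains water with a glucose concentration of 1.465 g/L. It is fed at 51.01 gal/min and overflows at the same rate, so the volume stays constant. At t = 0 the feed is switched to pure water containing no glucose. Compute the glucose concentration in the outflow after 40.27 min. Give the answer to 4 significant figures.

Unsteady species balance (constant V, well mixed): V dC/dt = Q(C_in − C).
Rewrite as dC/dt + C/τ = C_in/τ, τ = V/Q = 35.2480 min.
Integrating: C(t) = C_in + (C₀ − C_in) e^(−t/τ).
C(40.27) = 0 + (1.465 − 0)·e^(−40.27/35.2480) = 0 + (1.46500)·0.319028 = 0.467376 g/L.

0.4674 g/L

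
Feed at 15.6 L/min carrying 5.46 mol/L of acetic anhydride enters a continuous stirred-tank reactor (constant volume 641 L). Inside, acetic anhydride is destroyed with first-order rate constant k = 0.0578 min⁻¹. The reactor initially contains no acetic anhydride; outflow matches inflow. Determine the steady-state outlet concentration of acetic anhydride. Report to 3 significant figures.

Species balance: V dC/dt = Q C_in − Q C − k V C.
At steady state: 0 = Q C_in − (Q + kV) C_ss, so C_ss = Q C_in/(Q + kV).
C_ss = 15.6·5.46/(15.6 + 0.0578·641) = 85.176/52.650 = 1.6178 mol/L.

1.62 mol/L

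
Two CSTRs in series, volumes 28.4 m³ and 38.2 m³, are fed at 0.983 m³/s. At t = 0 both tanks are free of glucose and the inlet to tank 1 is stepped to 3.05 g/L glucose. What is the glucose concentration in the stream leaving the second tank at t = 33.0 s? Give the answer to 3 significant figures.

Each tank obeys Vᵢ dCᵢ/dt = Q(Cᵢ₋₁ − Cᵢ), so τᵢ = Vᵢ/Q.
τ₁ = 28.4/0.983 = 28.891 s; τ₂ = 38.2/0.983 = 38.861 s.
Solving the cascade with C₁(0)=C₂(0)=0 gives C₂(t) = C_in[1 − (τ₁ e^(−t/τ₁) − τ₂ e^(−t/τ₂))/(τ₁ − τ₂)].
At t = 33.0: e^(−t/τ₁) = 0.31911, e^(−t/τ₂) = 0.42776.
C₂ = 3.05·[1 − (28.891·0.31911 − 38.861·0.42776)/(-9.9695)] = 3.05·0.25737 = 0.78498 g/L.

0.785 g/L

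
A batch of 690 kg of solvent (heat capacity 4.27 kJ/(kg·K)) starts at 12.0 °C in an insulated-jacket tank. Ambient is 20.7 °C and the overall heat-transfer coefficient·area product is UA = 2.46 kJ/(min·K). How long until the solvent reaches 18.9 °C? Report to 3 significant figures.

1890 min

First-law balance (no shaft work): M c_p dT/dt = −UA(T − T_amb).
τ = M c_p/UA = 1197.7 min; T_ss = T_amb = 20.700 °C.
T(t) = T_ss + (T₀ − T_ss)e^(−t/τ); set T = 18.9:
t = −τ ln[(T − T_ss)/(T₀ − T_ss)] = −1197.7 · ln(0.20690) = 1887.0 min.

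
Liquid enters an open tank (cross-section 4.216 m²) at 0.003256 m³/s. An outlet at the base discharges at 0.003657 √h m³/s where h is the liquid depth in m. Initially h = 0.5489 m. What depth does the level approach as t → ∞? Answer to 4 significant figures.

0.7927 m

Level balance: A dh/dt = 0.003256 − 0.003657 √h. Setting dh/dt = 0:
Q_in = 0.003657 √h_ss ⇒ √h_ss = 0.003256/0.003657 = 0.890347.
h_ss = 0.890347² = 0.792718 m. (Since h₀ = 0.5489 m < h_ss, the level will rise toward this value.)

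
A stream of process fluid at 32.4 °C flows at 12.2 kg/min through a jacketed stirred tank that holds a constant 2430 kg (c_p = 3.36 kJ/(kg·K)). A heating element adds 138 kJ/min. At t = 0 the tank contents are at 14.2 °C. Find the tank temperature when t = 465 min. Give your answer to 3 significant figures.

Unsteady energy balance on the tank contents: M c_p dT/dt = ṁ c_p (T_in − T) + 138.
Rearrange: dT/dt = (T_ss − T)/τ with τ = M/ṁ = 199.18 min and T_ss = T_in + Q̇/(ṁ c_p) = 35.767 °C.
T approaches T_ss exponentially: T(t) = T_ss + (T₀ − T_ss) e^(−t/τ).
T(465) = 35.767 + (-21.567)·e^(−465/199.18) = 35.767 + (-21.567)·0.096852 = 33.678 °C.

33.7 °C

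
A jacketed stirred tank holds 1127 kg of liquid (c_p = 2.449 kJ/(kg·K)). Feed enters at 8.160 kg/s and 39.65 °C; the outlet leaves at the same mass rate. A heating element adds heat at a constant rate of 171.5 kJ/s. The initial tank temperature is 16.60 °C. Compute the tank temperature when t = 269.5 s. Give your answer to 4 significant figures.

Heat balance on the well-mixed liquid: M c_p dT/dt = ṁ c_p (T_in − T) + 171.5.
Rearrange: dT/dt = (T_ss − T)/τ with τ = M/ṁ = 138.113 s and T_ss = T_in + Q̇/(ṁ c_p) = 48.2319 °C.
Solution: T(t) = T_ss + (T₀ − T_ss) e^(−t/τ).
T(269.5) = 48.2319 + (-31.6319)·e^(−269.5/138.113) = 48.2319 + (-31.6319)·0.142089 = 43.7374 °C.

43.74 °C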